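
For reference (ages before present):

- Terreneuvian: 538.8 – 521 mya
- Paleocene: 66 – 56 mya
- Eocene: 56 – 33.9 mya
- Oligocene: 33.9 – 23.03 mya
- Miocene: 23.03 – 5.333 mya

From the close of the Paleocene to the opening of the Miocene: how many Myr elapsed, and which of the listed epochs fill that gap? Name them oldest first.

End of Paleocene = 56 Ma; start of Miocene = 23.03 Ma.
Gap = 56 − 23.03 = 32.97 Myr.
Epochs wholly inside 56–23.03 Ma: Eocene (56–33.9), Oligocene (33.9–23.03).

32.97 million years; Eocene, Oligocene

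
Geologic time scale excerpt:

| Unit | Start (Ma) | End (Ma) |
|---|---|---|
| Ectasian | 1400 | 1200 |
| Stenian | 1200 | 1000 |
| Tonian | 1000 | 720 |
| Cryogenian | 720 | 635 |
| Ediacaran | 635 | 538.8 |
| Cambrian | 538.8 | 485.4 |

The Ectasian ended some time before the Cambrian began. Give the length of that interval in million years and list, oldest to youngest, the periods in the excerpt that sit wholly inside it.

661.2 million years; Stenian, Tonian, Cryogenian, Ediacaran

End of Ectasian = 1200 Ma; start of Cambrian = 538.8 Ma.
Gap = 1200 − 538.8 = 661.2 Myr.
Periods wholly inside 1200–538.8 Ma: Stenian (1200–1000), Tonian (1000–720), Cryogenian (720–635), Ediacaran (635–538.8).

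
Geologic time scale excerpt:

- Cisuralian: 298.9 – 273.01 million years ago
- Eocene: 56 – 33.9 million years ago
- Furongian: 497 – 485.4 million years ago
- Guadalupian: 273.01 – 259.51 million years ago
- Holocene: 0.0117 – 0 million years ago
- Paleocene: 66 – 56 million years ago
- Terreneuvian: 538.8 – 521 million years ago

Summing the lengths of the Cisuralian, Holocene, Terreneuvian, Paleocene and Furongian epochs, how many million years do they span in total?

Duration is start − end for each: (298.9 − 273.01) + (0.0117 − 0) + (538.8 − 521) + (66 − 56) + (497 − 485.4).
That is 25.89 + 0.0117 + 17.8 + 10 + 11.6, which totals 65.3017 million years.

65.3017 million years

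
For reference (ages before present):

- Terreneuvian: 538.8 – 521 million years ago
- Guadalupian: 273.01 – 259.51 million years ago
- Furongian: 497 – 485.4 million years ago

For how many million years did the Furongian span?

497 − 485.4 = 11.6 million years.

11.6 million years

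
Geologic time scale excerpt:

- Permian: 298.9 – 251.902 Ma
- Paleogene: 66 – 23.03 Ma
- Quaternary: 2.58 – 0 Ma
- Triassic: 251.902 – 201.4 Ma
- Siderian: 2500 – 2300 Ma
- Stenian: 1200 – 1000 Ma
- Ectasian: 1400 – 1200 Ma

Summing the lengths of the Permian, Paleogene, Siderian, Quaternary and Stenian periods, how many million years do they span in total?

Duration is start − end for each: (298.9 − 251.902) + (66 − 23.03) + (2500 − 2300) + (2.58 − 0) + (1200 − 1000).
That is 46.998 + 42.97 + 200 + 2.58 + 200, which totals 492.548 million years.

492.548 million years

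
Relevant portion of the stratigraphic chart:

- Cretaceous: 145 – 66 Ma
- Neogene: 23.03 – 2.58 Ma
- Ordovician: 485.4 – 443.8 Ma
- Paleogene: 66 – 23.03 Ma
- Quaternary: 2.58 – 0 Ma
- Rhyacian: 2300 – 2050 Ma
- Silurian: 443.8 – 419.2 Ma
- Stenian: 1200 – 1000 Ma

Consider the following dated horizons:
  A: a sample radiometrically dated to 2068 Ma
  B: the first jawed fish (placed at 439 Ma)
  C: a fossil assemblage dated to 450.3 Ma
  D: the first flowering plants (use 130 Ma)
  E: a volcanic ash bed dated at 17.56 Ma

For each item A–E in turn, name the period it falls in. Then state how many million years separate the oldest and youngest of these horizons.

Match each age against the start–end ranges in the excerpt: A = 2068 Ma → Rhyacian (2300–2050); B = 439 Ma → Silurian (443.8–419.2); C = 450.3 Ma → Ordovician (485.4–443.8); D = 130 Ma → Cretaceous (145–66); E = 17.56 Ma → Neogene (23.03–2.58).
The largest age is 2068 Ma and the smallest is 17.56 Ma; their difference is 2050.44 Myr.

A — Rhyacian; B — Silurian; C — Ordovician; D — Cretaceous; E — Neogene; span 2050.44 million years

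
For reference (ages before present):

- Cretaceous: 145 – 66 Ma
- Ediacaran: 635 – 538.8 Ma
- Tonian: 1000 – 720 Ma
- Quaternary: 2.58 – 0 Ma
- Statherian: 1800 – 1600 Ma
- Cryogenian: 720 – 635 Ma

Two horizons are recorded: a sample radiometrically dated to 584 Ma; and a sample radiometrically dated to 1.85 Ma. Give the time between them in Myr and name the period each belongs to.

Elapsed time: 584 − 1.85 = 582.15 Myr.
584 Ma lies within 635–538.8 Ma: Ediacaran.
1.85 Ma lies within 2.58–0 Ma: Quaternary.

582.15 million years apart; the first in the Ediacaran, the second in the Quaternary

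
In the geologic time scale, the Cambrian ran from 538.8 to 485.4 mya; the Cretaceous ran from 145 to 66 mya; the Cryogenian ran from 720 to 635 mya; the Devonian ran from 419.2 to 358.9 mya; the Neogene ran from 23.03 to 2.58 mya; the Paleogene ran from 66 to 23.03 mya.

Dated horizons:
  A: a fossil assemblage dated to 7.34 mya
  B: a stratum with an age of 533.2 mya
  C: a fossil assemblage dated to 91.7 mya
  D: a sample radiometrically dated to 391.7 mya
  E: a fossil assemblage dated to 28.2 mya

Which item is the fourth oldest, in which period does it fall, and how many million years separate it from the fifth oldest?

Larger Ma means older, so oldest first: B 533.2 > D 391.7 > C 91.7 > E 28.2 > A 7.34.
Counting 4 along gives E (28.2 Ma); the excerpt puts that inside the Paleogene, 66–23.03 Ma.
Next in line is A (7.34 Ma), and 28.2 − 7.34 = 20.86 Myr.

E, in the Paleogene; 20.86 million years to A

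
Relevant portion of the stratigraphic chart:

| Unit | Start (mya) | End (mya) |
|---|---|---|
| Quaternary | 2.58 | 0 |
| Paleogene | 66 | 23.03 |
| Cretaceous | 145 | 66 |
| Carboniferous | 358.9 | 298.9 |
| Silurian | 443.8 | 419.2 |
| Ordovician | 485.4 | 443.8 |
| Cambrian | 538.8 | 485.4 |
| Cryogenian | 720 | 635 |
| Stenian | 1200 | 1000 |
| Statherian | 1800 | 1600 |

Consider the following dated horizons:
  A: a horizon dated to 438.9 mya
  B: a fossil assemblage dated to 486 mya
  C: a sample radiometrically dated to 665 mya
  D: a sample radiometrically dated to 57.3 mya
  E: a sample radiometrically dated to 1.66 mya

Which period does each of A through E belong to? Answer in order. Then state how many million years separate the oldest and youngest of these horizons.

Match each age against the start–end ranges in the excerpt: A = 438.9 Ma → Silurian (443.8–419.2); B = 486 Ma → Cambrian (538.8–485.4); C = 665 Ma → Cryogenian (720–635); D = 57.3 Ma → Paleogene (66–23.03); E = 1.66 Ma → Quaternary (2.58–0).
The largest age is 665 Ma and the smallest is 1.66 Ma; their difference is 663.34 Myr.

A — Silurian; B — Cambrian; C — Cryogenian; D — Paleogene; E — Quaternary; span 663.34 million years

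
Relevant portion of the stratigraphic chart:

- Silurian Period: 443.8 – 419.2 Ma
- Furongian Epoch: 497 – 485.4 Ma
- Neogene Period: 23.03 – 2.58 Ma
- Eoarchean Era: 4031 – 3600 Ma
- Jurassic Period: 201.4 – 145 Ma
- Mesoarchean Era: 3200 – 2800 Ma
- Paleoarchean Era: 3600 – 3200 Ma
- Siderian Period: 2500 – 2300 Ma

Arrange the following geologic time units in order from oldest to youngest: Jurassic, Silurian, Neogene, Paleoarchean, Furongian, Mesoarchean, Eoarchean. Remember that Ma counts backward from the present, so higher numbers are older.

Eoarchean, Paleoarchean, Mesoarchean, Furongian, Silurian, Jurassic, Neogene

The oldest of these is Eoarchean (starts 4031 Ma) and the youngest is Neogene (ends 2.58 Ma).
In between, by decreasing start age: Paleoarchean (3600), Mesoarchean (3200), Furongian (497), Silurian (443.8), Jurassic (201.4).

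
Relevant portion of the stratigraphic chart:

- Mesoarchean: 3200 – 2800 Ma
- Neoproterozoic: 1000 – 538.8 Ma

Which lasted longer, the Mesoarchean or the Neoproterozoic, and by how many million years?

Neoproterozoic, by 61.2 million years

Mesoarchean: 3200 − 2800 = 400 Myr.
Neoproterozoic: 1000 − 538.8 = 461.2 Myr.
Difference: 461.2 − 400 = 61.2 Myr, so the Neoproterozoic was longer.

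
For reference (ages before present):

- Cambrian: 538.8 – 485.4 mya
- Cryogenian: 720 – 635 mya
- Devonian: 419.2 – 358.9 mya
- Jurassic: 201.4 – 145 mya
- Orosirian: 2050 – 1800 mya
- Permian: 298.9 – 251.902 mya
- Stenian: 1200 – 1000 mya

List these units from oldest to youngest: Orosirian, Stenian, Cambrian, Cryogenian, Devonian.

Sorting by start age (descending Ma, since larger Ma = older): Orosirian began 2050, Stenian began 1200, Cryogenian began 720, Cambrian began 538.8, Devonian began 419.2.

Orosirian → Stenian → Cryogenian → Cambrian → Devonian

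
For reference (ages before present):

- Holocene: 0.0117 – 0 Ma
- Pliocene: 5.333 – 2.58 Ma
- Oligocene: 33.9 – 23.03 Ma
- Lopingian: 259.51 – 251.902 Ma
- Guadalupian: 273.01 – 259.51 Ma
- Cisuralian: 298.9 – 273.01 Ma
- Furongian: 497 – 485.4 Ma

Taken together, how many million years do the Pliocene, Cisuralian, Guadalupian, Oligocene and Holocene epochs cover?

Duration is start − end for each: (5.333 − 2.58) + (298.9 − 273.01) + (273.01 − 259.51) + (33.9 − 23.03) + (0.0117 − 0).
That is 2.753 + 25.89 + 13.5 + 10.87 + 0.0117, which totals 53.0247 million years.

53.0247 million years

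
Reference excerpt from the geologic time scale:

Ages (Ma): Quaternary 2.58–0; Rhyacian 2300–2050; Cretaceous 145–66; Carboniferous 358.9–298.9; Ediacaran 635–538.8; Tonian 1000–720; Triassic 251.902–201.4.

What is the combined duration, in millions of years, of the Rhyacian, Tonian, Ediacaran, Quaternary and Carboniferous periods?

688.78 million years

Each duration: Rhyacian = 250; Tonian = 280; Ediacaran = 96.2; Quaternary = 2.58; Carboniferous = 60.
Sum: 250 + 280 + 96.2 + 2.58 + 60 = 688.78 Myr.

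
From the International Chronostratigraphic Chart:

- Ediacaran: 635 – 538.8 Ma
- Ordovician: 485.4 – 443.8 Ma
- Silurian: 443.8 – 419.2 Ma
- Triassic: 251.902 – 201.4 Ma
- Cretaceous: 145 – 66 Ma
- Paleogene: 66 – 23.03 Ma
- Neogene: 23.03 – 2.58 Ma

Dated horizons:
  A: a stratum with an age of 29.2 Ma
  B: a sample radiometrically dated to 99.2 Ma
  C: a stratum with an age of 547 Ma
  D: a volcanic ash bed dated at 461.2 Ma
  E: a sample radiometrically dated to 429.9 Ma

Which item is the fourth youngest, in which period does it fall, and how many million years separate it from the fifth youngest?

Sorted youngest-first by Ma: A (29.2), B (99.2), E (429.9), D (461.2), C (547).
The fourth youngest is D at 461.2 Ma, which lies in 485.4–443.8 Ma: the Ordovician.
The fifth youngest is C at 547 Ma; separation = |461.2 − 547| = 85.8 Myr.

D, in the Ordovician; 85.8 million years to C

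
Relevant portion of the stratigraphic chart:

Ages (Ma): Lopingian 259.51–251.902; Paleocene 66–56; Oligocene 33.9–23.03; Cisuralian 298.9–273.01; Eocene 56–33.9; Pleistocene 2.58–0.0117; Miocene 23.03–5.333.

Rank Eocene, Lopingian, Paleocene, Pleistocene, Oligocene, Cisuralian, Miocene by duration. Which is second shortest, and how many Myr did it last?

Durations: Eocene 22.1; Lopingian 7.608; Paleocene 10; Pleistocene 2.5683; Oligocene 10.87; Cisuralian 25.89; Miocene 17.697 Myr.
Sorted shortest-first: Pleistocene (2.5683), Lopingian (7.608), Paleocene (10), Oligocene (10.87), Miocene (17.697), Eocene (22.1), Cisuralian (25.89).
The second shortest is Lopingian at 7.608 Myr.

Lopingian, 7.608 million years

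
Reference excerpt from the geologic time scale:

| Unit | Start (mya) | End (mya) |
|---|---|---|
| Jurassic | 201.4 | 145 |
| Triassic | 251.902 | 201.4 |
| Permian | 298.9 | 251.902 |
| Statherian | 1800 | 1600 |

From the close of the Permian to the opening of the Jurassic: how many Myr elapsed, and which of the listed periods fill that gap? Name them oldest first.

End of Permian = 251.902 Ma; start of Jurassic = 201.4 Ma.
Gap = 251.902 − 201.4 = 50.502 Myr.
Periods wholly inside 251.902–201.4 Ma: Triassic (251.902–201.4).

50.502 million years; Triassic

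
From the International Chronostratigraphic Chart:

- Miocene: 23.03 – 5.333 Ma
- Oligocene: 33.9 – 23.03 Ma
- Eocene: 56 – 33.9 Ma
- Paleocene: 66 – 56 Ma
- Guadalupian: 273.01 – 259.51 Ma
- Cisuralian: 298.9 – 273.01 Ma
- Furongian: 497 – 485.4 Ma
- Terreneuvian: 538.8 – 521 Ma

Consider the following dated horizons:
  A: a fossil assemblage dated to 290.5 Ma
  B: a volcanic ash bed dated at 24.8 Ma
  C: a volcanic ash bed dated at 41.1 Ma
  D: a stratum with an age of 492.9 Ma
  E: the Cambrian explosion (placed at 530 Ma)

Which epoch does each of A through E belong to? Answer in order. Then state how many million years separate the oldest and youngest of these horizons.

Match each age against the start–end ranges in the excerpt: A = 290.5 Ma → Cisuralian (298.9–273.01); B = 24.8 Ma → Oligocene (33.9–23.03); C = 41.1 Ma → Eocene (56–33.9); D = 492.9 Ma → Furongian (497–485.4); E = 530 Ma → Terreneuvian (538.8–521).
The largest age is 530 Ma and the smallest is 24.8 Ma; their difference is 505.2 Myr.

A — Cisuralian; B — Oligocene; C — Eocene; D — Furongian; E — Terreneuvian; span 505.2 million years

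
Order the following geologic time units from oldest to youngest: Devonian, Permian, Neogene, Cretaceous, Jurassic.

Devonian → Permian → Jurassic → Cretaceous → Neogene

Group by era (each group listed oldest first) — Paleozoic: Devonian, Permian; Mesozoic: Jurassic, Cretaceous; Cenozoic: Neogene. The eras run Paleozoic → Mesozoic → Cenozoic. Concatenating the groups in that era order gives oldest to youngest directly.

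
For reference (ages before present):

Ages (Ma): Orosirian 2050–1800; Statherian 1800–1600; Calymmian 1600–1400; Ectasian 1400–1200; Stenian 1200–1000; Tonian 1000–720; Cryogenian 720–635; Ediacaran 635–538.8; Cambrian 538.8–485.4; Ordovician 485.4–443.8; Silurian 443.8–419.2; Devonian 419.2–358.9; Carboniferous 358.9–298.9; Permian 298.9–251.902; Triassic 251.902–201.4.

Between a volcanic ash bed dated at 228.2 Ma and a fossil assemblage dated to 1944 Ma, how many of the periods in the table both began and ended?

The older date is 1944 Ma and the younger is 228.2 Ma.
Periods with start < 1944 and end > 228.2 Ma: Statherian (1800–1600), Calymmian (1600–1400), Ectasian (1400–1200), Stenian (1200–1000), Tonian (1000–720), Cryogenian (720–635), Ediacaran (635–538.8), Cambrian (538.8–485.4), Ordovician (485.4–443.8), Silurian (443.8–419.2), Devonian (419.2–358.9), Carboniferous (358.9–298.9), Permian (298.9–251.902).
That is 13 complete periods.

13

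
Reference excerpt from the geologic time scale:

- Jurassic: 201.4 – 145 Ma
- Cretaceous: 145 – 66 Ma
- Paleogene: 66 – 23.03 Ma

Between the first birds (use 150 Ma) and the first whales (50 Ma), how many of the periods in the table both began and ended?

The older date is 150 Ma and the younger is 50 Ma.
Periods with start < 150 and end > 50 Ma: Cretaceous (145–66).
That is 1 complete period.

1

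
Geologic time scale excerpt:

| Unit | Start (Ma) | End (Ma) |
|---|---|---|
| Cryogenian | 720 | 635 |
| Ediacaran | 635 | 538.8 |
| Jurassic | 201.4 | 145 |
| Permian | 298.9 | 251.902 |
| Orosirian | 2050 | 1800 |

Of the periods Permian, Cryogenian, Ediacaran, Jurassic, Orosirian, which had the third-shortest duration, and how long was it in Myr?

Durations: Permian 46.998; Cryogenian 85; Ediacaran 96.2; Jurassic 56.4; Orosirian 250 Myr.
Sorted shortest-first: Permian (46.998), Jurassic (56.4), Cryogenian (85), Ediacaran (96.2), Orosirian (250).
The third shortest is Cryogenian at 85 Myr.

Cryogenian, 85 million years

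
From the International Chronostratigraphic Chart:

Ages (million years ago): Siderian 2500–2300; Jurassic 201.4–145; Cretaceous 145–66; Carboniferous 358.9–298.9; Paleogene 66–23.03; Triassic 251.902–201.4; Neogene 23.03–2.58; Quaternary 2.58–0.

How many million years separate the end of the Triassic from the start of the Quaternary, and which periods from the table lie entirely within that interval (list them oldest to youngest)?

The Triassic closes at 201.4 Ma and the Quaternary opens at 2.58 Ma, so the interval is 201.4 − 2.58 = 198.82 Myr.
A period fits inside if it starts at or after 201.4 Ma and ends at or before 2.58 Ma; oldest first that gives Jurassic, Cretaceous, Paleogene, Neogene.

198.82 million years; Jurassic, Cretaceous, Paleogene, Neogene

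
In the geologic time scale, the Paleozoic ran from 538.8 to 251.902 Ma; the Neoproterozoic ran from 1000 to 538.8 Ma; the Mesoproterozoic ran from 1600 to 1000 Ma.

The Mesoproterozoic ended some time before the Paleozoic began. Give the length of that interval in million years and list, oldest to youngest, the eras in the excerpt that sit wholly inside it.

461.2 million years; Neoproterozoic

The Mesoproterozoic closes at 1000 Ma and the Paleozoic opens at 538.8 Ma, so the interval is 1000 − 538.8 = 461.2 Myr.
An era fits inside if it starts at or after 1000 Ma and ends at or before 538.8 Ma; oldest first that gives Neoproterozoic.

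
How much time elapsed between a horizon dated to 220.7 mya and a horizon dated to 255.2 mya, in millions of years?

34.5 million years

255.2 − 220.7 = 34.5 million years.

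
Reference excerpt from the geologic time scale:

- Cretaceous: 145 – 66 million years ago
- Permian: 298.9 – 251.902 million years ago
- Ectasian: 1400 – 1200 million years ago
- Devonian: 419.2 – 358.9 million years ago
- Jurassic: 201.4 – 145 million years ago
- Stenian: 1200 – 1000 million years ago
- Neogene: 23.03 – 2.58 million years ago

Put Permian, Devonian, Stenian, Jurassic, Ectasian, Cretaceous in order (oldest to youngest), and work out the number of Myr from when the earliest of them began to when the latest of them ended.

Start ages (Ma): Ectasian 1400, Stenian 1200, Devonian 419.2, Permian 298.9, Jurassic 201.4, Cretaceous 145.
Ordered oldest to youngest: Ectasian, Stenian, Devonian, Permian, Jurassic, Cretaceous.
Span = 1400 − 66 = 1334 Myr.

Ectasian → Stenian → Devonian → Permian → Jurassic → Cretaceous; total span 1334 Myr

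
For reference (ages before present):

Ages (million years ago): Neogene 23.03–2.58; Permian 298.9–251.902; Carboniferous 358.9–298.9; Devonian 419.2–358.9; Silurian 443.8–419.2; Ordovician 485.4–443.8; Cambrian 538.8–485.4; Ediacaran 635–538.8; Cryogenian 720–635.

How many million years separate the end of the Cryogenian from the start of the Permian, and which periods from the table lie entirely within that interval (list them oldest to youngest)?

336.1 million years; Ediacaran, Cambrian, Ordovician, Silurian, Devonian, Carboniferous

The Cryogenian closes at 635 Ma and the Permian opens at 298.9 Ma, so the interval is 635 − 298.9 = 336.1 Myr.
A period fits inside if it starts at or after 635 Ma and ends at or before 298.9 Ma; oldest first that gives Ediacaran, Cambrian, Ordovician, Silurian, Devonian, Carboniferous.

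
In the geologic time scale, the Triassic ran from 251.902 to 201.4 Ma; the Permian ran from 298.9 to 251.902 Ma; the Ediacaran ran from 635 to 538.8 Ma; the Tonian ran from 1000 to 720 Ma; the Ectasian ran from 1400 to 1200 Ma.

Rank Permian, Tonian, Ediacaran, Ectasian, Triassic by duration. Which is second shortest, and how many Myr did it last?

Triassic, 50.502 million years

Start − end for each: Permian 298.9 − 251.902 = 46.998; Tonian 1000 − 720 = 280; Ediacaran 635 − 538.8 = 96.2; Ectasian 1400 − 1200 = 200; Triassic 251.902 − 201.4 = 50.502.
Ranking these from shortest: Permian < Triassic < Ediacaran < Ectasian < Tonian.
Position 2 in that ranking is Triassic, which lasted 50.502 Myr.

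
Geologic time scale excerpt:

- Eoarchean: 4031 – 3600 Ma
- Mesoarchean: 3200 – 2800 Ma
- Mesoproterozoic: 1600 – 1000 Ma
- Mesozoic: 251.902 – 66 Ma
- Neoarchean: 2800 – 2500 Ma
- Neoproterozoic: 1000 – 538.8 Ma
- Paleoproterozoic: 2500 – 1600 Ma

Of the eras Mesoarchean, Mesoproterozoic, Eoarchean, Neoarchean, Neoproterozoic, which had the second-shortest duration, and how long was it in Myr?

Mesoarchean, 400 million years

Durations: Mesoarchean 400; Mesoproterozoic 600; Eoarchean 431; Neoarchean 300; Neoproterozoic 461.2 Myr.
Sorted shortest-first: Neoarchean (300), Mesoarchean (400), Eoarchean (431), Neoproterozoic (461.2), Mesoproterozoic (600).
The second shortest is Mesoarchean at 400 Myr.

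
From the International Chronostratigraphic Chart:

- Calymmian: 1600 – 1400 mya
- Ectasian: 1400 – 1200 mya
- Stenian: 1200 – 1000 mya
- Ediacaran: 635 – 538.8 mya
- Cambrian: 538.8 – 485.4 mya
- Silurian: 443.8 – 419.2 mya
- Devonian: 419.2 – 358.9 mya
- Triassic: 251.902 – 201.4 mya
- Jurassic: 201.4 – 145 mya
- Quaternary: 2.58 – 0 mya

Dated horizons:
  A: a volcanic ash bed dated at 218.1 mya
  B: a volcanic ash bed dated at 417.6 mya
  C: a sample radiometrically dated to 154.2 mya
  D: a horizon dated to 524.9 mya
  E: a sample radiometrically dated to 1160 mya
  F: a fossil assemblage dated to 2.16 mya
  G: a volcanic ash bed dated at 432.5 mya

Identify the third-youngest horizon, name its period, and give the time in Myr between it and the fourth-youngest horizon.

Sorted youngest-first by Ma: F (2.16), C (154.2), A (218.1), B (417.6), G (432.5), D (524.9), E (1160).
The third youngest is A at 218.1 Ma, which lies in 251.902–201.4 Ma: the Triassic.
The fourth youngest is B at 417.6 Ma; separation = |218.1 − 417.6| = 199.5 Myr.

A, in the Triassic; 199.5 million years to B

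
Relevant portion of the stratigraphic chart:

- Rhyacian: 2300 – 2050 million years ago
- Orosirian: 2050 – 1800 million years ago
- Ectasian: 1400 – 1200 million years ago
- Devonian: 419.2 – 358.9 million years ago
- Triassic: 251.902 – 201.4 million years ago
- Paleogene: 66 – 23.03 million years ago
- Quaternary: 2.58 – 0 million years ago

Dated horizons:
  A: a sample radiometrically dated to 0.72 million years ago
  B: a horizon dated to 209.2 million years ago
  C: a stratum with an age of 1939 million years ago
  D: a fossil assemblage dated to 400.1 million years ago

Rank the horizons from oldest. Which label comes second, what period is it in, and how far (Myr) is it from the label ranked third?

Larger Ma means older, so oldest first: C 1939 > D 400.1 > B 209.2 > A 0.72.
Counting 2 along gives D (400.1 Ma); the excerpt puts that inside the Devonian, 419.2–358.9 Ma.
Next in line is B (209.2 Ma), and 400.1 − 209.2 = 190.9 Myr.

D, in the Devonian; 190.9 million years to B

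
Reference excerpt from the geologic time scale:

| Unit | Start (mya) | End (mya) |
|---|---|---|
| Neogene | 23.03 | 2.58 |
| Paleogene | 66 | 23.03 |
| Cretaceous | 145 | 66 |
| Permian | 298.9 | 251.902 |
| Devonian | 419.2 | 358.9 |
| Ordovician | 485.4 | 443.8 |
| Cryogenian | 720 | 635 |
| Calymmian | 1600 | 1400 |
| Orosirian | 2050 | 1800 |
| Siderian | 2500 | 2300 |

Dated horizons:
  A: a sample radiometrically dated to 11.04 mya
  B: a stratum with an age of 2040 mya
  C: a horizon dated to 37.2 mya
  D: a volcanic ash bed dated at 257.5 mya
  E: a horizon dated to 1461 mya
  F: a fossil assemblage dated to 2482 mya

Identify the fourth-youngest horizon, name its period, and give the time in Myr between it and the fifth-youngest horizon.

Smaller Ma means younger, so youngest first: A 11.04 < C 37.2 < D 257.5 < E 1461 < B 2040 < F 2482.
Counting 4 along gives E (1461 Ma); the excerpt puts that inside the Calymmian, 1600–1400 Ma.
Next in line is B (2040 Ma), and 2040 − 1461 = 579 Myr.

E, in the Calymmian; 579 million years to B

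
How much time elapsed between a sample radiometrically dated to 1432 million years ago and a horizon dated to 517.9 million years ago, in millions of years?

914.1 million years

1432 − 517.9 = 914.1 million years.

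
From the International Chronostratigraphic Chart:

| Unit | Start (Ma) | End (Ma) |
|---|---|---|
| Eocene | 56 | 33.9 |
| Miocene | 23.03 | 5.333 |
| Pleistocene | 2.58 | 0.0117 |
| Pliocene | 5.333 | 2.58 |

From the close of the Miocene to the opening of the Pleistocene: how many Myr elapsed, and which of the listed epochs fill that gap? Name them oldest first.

The Miocene closes at 5.333 Ma and the Pleistocene opens at 2.58 Ma, so the interval is 5.333 − 2.58 = 2.753 Myr.
An epoch fits inside if it starts at or after 5.333 Ma and ends at or before 2.58 Ma; oldest first that gives Pliocene.

2.753 million years; Pliocene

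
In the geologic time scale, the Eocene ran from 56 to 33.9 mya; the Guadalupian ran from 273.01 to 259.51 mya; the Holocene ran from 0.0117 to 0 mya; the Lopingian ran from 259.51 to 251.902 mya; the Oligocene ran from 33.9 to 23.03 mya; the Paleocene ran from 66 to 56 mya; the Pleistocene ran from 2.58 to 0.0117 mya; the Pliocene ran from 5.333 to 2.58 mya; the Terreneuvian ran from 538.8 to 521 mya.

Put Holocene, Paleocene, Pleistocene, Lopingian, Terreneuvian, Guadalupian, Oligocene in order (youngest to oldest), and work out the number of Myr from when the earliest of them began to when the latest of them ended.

From the excerpt: Holocene 0.0117–0; Paleocene 66–56; Pleistocene 2.58–0.0117; Lopingian 259.51–251.902; Terreneuvian 538.8–521; Guadalupian 273.01–259.51; Oligocene 33.9–23.03 (Ma).
Larger Ma is earlier, so the oldest is Terreneuvian and the youngest is Holocene; youngest to oldest: Holocene, Pleistocene, Oligocene, Paleocene, Lopingian, Guadalupian, Terreneuvian.
Oldest start 538.8 minus youngest end 0 gives 538.8 Myr overall.

Holocene → Pleistocene → Oligocene → Paleocene → Lopingian → Guadalupian → Terreneuvian; total span 538.8 Myr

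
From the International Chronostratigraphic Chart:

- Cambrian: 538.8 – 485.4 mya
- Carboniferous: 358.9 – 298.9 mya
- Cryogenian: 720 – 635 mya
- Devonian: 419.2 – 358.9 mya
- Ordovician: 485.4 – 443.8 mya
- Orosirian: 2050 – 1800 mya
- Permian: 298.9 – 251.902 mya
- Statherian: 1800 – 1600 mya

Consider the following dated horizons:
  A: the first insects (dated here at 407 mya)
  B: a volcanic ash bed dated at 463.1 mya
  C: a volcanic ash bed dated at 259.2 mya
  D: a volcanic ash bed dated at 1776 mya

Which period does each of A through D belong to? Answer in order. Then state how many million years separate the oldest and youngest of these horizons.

A — Devonian; B — Ordovician; C — Permian; D — Statherian; span 1516.8 million years

Match each age against the start–end ranges in the excerpt: A = 407 Ma → Devonian (419.2–358.9); B = 463.1 Ma → Ordovician (485.4–443.8); C = 259.2 Ma → Permian (298.9–251.902); D = 1776 Ma → Statherian (1800–1600).
The largest age is 1776 Ma and the smallest is 259.2 Ma; their difference is 1516.8 Myr.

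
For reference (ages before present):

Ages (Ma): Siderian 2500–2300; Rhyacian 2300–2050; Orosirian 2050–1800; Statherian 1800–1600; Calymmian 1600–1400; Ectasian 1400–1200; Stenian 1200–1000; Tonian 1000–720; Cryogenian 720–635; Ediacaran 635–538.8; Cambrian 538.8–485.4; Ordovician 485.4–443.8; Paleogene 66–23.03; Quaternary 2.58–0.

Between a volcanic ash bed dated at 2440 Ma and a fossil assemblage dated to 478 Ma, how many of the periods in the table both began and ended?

10

2440 Ma sits inside the Siderian (2500–2300) and 478 Ma inside the Ordovician (485.4–443.8); neither of those is wholly between the two dates.
The listed periods lying completely between them are Rhyacian, Orosirian, Statherian, Calymmian, Ectasian, Stenian, Tonian, Cryogenian, Ediacaran, Cambrian — 10 in all.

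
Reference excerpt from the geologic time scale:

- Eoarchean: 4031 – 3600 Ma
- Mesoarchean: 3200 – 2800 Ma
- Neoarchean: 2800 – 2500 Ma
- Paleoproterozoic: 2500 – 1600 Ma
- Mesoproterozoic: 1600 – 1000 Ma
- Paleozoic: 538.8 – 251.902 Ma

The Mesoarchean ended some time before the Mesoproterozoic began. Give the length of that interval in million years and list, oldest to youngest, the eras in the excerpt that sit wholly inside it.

End of Mesoarchean = 2800 Ma; start of Mesoproterozoic = 1600 Ma.
Gap = 2800 − 1600 = 1200 Myr.
Eras wholly inside 2800–1600 Ma: Neoarchean (2800–2500), Paleoproterozoic (2500–1600).

1200 million years; Neoarchean, Paleoproterozoic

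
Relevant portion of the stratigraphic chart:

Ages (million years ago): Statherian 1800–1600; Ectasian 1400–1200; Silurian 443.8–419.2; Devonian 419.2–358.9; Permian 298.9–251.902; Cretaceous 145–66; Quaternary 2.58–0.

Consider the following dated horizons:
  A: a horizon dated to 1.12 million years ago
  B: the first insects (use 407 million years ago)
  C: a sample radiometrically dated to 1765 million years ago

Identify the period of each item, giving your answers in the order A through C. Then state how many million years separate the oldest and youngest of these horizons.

A — Quaternary; B — Devonian; C — Statherian; span 1763.88 million years

Match each age against the start–end ranges in the excerpt: A = 1.12 Ma → Quaternary (2.58–0); B = 407 Ma → Devonian (419.2–358.9); C = 1765 Ma → Statherian (1800–1600).
The largest age is 1765 Ma and the smallest is 1.12 Ma; their difference is 1763.88 Myr.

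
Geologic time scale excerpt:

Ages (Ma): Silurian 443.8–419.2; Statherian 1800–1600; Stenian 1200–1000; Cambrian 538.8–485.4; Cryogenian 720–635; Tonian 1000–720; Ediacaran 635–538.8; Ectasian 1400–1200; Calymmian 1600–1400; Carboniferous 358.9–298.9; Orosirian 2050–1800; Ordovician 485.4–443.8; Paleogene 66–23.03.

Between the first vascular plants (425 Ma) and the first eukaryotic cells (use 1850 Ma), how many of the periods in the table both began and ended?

9

1850 Ma sits inside the Orosirian (2050–1800) and 425 Ma inside the Silurian (443.8–419.2); neither of those is wholly between the two dates.
The listed periods lying completely between them are Statherian, Calymmian, Ectasian, Stenian, Tonian, Cryogenian, Ediacaran, Cambrian, Ordovician — 9 in all.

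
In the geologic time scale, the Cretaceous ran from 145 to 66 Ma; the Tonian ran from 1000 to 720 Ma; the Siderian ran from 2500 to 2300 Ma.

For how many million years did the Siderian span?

200 million years

2500 − 2300 = 200 million years.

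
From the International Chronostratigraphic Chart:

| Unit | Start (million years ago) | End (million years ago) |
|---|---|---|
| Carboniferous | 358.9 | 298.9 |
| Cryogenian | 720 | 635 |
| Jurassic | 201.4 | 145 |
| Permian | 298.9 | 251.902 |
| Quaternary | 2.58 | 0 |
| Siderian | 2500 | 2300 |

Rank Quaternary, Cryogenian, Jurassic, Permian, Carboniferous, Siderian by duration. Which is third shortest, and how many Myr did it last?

Start − end for each: Quaternary 2.58 − 0 = 2.58; Cryogenian 720 − 635 = 85; Jurassic 201.4 − 145 = 56.4; Permian 298.9 − 251.902 = 46.998; Carboniferous 358.9 − 298.9 = 60; Siderian 2500 − 2300 = 200.
Ranking these from shortest: Quaternary < Permian < Jurassic < Carboniferous < Cryogenian < Siderian.
Position 3 in that ranking is Jurassic, which lasted 56.4 Myr.

Jurassic, 56.4 million years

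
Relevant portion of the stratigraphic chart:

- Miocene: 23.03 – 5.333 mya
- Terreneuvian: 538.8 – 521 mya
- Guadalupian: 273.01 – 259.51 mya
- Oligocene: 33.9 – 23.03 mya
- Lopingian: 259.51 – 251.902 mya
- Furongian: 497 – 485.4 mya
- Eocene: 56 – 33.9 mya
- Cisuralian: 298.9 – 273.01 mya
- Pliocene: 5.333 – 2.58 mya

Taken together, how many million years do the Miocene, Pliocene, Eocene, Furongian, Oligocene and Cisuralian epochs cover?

90.91 million years

Each duration: Miocene = 17.697; Pliocene = 2.753; Eocene = 22.1; Furongian = 11.6; Oligocene = 10.87; Cisuralian = 25.89.
Sum: 17.697 + 2.753 + 22.1 + 11.6 + 10.87 + 25.89 = 90.91 Myr.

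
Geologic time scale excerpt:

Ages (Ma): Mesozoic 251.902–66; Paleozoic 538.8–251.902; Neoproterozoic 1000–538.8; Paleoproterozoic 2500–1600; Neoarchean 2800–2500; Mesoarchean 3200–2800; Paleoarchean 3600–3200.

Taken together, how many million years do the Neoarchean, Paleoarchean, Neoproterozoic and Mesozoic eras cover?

1347.102 million years

Each duration: Neoarchean = 300; Paleoarchean = 400; Neoproterozoic = 461.2; Mesozoic = 185.902.
Sum: 300 + 400 + 461.2 + 185.902 = 1347.102 Myr.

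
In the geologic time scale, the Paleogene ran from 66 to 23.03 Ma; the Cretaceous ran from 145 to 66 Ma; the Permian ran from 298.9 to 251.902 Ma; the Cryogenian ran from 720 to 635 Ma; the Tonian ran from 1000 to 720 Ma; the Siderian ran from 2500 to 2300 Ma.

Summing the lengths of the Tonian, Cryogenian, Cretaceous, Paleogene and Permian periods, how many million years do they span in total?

Duration is start − end for each: (1000 − 720) + (720 − 635) + (145 − 66) + (66 − 23.03) + (298.9 − 251.902).
That is 280 + 85 + 79 + 42.97 + 46.998, which totals 533.968 million years.

533.968 million years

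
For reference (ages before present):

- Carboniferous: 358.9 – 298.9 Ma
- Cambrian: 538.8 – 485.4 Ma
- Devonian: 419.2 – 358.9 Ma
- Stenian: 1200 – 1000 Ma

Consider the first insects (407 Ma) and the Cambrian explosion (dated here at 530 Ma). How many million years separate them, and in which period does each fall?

123 million years apart; the first in the Devonian, the second in the Cambrian

Elapsed time: 530 − 407 = 123 Myr.
407 Ma lies within 419.2–358.9 Ma: Devonian.
530 Ma lies within 538.8–485.4 Ma: Cambrian.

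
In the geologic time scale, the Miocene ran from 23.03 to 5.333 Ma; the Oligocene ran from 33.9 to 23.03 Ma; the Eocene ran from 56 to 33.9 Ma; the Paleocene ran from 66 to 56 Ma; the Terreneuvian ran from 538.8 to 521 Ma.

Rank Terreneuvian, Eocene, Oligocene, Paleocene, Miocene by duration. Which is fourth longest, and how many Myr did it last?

Oligocene, 10.87 million years

Durations: Terreneuvian 17.8; Eocene 22.1; Oligocene 10.87; Paleocene 10; Miocene 17.697 Myr.
Sorted longest-first: Eocene (22.1), Terreneuvian (17.8), Miocene (17.697), Oligocene (10.87), Paleocene (10).
The fourth longest is Oligocene at 10.87 Myr.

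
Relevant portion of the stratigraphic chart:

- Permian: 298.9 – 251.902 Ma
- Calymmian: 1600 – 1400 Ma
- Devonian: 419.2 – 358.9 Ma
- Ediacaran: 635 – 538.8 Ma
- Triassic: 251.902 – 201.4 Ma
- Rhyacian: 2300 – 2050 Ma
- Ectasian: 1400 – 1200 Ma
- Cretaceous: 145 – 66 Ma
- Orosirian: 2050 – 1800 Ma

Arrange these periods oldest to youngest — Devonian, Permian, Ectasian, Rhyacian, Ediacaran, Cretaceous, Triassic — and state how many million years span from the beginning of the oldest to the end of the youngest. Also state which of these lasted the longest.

Rhyacian → Ectasian → Ediacaran → Devonian → Permian → Triassic → Cretaceous; total span 2234 Myr; longest is Rhyacian

From the excerpt: Devonian 419.2–358.9; Permian 298.9–251.902; Ectasian 1400–1200; Rhyacian 2300–2050; Ediacaran 635–538.8; Cretaceous 145–66; Triassic 251.902–201.4 (Ma).
Larger Ma is earlier, so the oldest is Rhyacian and the youngest is Cretaceous; oldest to youngest: Rhyacian, Ectasian, Ediacaran, Devonian, Permian, Triassic, Cretaceous.
Oldest start 2300 minus youngest end 66 gives 2234 Myr overall.
Individual lengths (start − end): Devonian 60.3; Ectasian 200; Cretaceous 79; Triassic 50.502; Ediacaran 96.2; Permian 46.998; Rhyacian 250. The largest is Rhyacian at 250 Myr.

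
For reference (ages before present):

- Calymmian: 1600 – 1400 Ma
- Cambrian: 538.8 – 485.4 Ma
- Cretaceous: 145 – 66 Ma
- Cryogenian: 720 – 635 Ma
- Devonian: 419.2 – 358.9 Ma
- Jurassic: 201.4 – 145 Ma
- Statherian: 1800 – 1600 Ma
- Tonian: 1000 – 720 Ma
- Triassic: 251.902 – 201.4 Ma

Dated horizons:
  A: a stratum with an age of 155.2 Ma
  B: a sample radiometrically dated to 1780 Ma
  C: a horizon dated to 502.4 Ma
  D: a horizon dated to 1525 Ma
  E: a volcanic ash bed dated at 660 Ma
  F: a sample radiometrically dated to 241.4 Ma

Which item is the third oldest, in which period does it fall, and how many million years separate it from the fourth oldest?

E, in the Cryogenian; 157.6 million years to C

Sorted oldest-first by Ma: B (1780), D (1525), E (660), C (502.4), F (241.4), A (155.2).
The third oldest is E at 660 Ma, which lies in 720–635 Ma: the Cryogenian.
The fourth oldest is C at 502.4 Ma; separation = |660 − 502.4| = 157.6 Myr.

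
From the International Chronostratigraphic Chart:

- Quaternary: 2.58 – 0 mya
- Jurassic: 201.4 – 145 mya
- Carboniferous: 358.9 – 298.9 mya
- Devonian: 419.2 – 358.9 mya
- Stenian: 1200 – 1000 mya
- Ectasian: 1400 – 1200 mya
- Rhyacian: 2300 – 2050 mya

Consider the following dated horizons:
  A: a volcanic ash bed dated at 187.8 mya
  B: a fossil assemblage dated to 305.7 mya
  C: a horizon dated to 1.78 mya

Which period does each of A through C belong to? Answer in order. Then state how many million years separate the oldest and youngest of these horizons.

A — Jurassic; B — Carboniferous; C — Quaternary; span 303.92 million years

Match each age against the start–end ranges in the excerpt: A = 187.8 Ma → Jurassic (201.4–145); B = 305.7 Ma → Carboniferous (358.9–298.9); C = 1.78 Ma → Quaternary (2.58–0).
The largest age is 305.7 Ma and the smallest is 1.78 Ma; their difference is 303.92 Myr.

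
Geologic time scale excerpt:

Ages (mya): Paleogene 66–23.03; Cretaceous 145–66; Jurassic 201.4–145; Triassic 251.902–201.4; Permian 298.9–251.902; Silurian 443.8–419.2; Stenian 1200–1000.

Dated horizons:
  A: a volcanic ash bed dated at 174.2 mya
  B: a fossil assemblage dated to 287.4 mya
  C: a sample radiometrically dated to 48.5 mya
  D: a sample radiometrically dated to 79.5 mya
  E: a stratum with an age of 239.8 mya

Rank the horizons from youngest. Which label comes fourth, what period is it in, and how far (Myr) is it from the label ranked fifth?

Smaller Ma means younger, so youngest first: C 48.5 < D 79.5 < A 174.2 < E 239.8 < B 287.4.
Counting 4 along gives E (239.8 Ma); the excerpt puts that inside the Triassic, 251.902–201.4 Ma.
Next in line is B (287.4 Ma), and 287.4 − 239.8 = 47.6 Myr.

E, in the Triassic; 47.6 million years to B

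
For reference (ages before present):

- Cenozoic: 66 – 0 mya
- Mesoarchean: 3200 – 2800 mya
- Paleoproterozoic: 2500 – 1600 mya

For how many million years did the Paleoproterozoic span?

2500 − 1600 = 900 million years.

900 million years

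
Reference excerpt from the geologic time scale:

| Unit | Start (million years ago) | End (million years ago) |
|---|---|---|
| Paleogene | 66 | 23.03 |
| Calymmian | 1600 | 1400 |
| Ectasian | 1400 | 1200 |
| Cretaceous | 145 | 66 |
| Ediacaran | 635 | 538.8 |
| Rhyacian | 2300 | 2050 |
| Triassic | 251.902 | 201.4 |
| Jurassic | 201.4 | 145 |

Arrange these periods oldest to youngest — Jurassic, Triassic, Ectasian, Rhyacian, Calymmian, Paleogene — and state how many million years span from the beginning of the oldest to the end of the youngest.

Start ages (Ma): Rhyacian 2300, Calymmian 1600, Ectasian 1400, Triassic 251.902, Jurassic 201.4, Paleogene 66.
Ordered oldest to youngest: Rhyacian, Calymmian, Ectasian, Triassic, Jurassic, Paleogene.
Span = 2300 − 23.03 = 2276.97 Myr.

Rhyacian, Calymmian, Ectasian, Triassic, Jurassic, Paleogene; total span 2276.97 Myr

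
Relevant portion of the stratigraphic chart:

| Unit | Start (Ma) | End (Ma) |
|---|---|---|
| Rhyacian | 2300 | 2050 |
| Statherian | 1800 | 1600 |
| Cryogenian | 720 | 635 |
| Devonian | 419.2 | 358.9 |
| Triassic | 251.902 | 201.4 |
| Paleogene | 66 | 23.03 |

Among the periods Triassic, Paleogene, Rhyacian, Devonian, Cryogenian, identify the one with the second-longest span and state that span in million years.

Cryogenian, 85 million years

Durations: Triassic 50.502; Paleogene 42.97; Rhyacian 250; Devonian 60.3; Cryogenian 85 Myr.
Sorted longest-first: Rhyacian (250), Cryogenian (85), Devonian (60.3), Triassic (50.502), Paleogene (42.97).
The second longest is Cryogenian at 85 Myr.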